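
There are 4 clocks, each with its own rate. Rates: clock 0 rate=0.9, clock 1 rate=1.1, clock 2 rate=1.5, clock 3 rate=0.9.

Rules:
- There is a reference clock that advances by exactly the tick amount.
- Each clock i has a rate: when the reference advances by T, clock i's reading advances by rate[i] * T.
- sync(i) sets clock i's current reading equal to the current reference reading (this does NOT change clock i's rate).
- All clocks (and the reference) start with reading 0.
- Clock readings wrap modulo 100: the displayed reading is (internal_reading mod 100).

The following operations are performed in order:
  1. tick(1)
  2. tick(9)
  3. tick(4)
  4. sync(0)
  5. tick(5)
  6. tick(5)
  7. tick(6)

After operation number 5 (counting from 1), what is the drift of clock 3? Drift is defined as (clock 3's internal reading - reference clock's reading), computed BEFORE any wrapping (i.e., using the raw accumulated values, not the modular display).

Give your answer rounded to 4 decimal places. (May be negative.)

Answer: -1.9000

Derivation:
After op 1 tick(1): ref=1.0000 raw=[0.9000 1.1000 1.5000 0.9000]
After op 2 tick(9): ref=10.0000 raw=[9.0000 11.0000 15.0000 9.0000]
After op 3 tick(4): ref=14.0000 raw=[12.6000 15.4000 21.0000 12.6000]
After op 4 sync(0): ref=14.0000 raw=[14.0000 15.4000 21.0000 12.6000]
After op 5 tick(5): ref=19.0000 raw=[18.5000 20.9000 28.5000 17.1000]
Drift of clock 3 after op 5: 17.1000 - 19.0000 = -1.9000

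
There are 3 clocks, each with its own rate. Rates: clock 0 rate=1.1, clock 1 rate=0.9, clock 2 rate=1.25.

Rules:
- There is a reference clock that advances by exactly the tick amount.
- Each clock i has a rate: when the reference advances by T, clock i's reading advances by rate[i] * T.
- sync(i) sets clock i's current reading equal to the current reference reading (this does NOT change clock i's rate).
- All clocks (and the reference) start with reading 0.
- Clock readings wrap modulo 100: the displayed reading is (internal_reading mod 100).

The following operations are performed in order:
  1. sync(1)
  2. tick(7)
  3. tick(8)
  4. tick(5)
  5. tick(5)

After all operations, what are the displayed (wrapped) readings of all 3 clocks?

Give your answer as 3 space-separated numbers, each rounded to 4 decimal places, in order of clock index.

After op 1 sync(1): ref=0.0000 raw=[0.0000 0.0000 0.0000]
After op 2 tick(7): ref=7.0000 raw=[7.7000 6.3000 8.7500]
After op 3 tick(8): ref=15.0000 raw=[16.5000 13.5000 18.7500]
After op 4 tick(5): ref=20.0000 raw=[22.0000 18.0000 25.0000]
After op 5 tick(5): ref=25.0000 raw=[27.5000 22.5000 31.2500]
Wrap final raw readings (mod 100): 27.5000 mod 100 = 27.5000; 22.5000 mod 100 = 22.5000; 31.2500 mod 100 = 31.2500

Answer: 27.5000 22.5000 31.2500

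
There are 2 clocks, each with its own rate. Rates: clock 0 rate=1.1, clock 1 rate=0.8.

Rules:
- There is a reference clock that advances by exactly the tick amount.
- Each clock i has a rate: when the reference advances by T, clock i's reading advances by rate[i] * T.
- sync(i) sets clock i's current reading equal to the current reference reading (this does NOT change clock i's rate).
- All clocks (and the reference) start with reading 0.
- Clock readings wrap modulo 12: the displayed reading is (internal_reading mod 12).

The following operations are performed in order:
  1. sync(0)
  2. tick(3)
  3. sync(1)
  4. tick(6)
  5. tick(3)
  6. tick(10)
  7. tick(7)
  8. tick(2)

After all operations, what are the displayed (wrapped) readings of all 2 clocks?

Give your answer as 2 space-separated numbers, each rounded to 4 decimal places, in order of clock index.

After op 1 sync(0): ref=0.0000 raw=[0.0000 0.0000]
After op 2 tick(3): ref=3.0000 raw=[3.3000 2.4000]
After op 3 sync(1): ref=3.0000 raw=[3.3000 3.0000]
After op 4 tick(6): ref=9.0000 raw=[9.9000 7.8000]
After op 5 tick(3): ref=12.0000 raw=[13.2000 10.2000]
After op 6 tick(10): ref=22.0000 raw=[24.2000 18.2000]
After op 7 tick(7): ref=29.0000 raw=[31.9000 23.8000]
After op 8 tick(2): ref=31.0000 raw=[34.1000 25.4000]
Wrap final raw readings (mod 12): 34.1000 mod 12 = 10.1000; 25.4000 mod 12 = 1.4000

Answer: 10.1000 1.4000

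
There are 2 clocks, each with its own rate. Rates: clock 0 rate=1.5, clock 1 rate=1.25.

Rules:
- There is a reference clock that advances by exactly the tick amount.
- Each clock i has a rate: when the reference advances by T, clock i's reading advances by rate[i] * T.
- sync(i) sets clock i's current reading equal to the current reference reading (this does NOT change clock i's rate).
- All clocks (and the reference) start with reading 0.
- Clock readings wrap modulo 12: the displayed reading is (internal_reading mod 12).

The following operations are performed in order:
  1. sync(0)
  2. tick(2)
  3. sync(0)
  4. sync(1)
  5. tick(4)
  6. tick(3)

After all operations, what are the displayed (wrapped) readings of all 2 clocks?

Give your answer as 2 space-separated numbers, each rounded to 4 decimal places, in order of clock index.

After op 1 sync(0): ref=0.0000 raw=[0.0000 0.0000]
After op 2 tick(2): ref=2.0000 raw=[3.0000 2.5000]
After op 3 sync(0): ref=2.0000 raw=[2.0000 2.5000]
After op 4 sync(1): ref=2.0000 raw=[2.0000 2.0000]
After op 5 tick(4): ref=6.0000 raw=[8.0000 7.0000]
After op 6 tick(3): ref=9.0000 raw=[12.5000 10.7500]
Wrap final raw readings (mod 12): 12.5000 mod 12 = 0.5000; 10.7500 mod 12 = 10.7500

Answer: 0.5000 10.7500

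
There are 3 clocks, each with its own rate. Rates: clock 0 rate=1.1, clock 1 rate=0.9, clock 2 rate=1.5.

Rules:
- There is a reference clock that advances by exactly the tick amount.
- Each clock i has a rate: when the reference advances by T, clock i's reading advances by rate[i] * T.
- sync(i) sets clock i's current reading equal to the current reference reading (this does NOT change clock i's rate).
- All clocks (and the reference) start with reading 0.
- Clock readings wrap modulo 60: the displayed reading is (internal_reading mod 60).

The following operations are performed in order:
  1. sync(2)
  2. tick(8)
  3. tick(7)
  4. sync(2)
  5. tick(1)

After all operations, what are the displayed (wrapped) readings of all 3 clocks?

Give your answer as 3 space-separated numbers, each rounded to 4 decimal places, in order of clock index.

After op 1 sync(2): ref=0.0000 raw=[0.0000 0.0000 0.0000]
After op 2 tick(8): ref=8.0000 raw=[8.8000 7.2000 12.0000]
After op 3 tick(7): ref=15.0000 raw=[16.5000 13.5000 22.5000]
After op 4 sync(2): ref=15.0000 raw=[16.5000 13.5000 15.0000]
After op 5 tick(1): ref=16.0000 raw=[17.6000 14.4000 16.5000]
Wrap final raw readings (mod 60): 17.6000 mod 60 = 17.6000; 14.4000 mod 60 = 14.4000; 16.5000 mod 60 = 16.5000

Answer: 17.6000 14.4000 16.5000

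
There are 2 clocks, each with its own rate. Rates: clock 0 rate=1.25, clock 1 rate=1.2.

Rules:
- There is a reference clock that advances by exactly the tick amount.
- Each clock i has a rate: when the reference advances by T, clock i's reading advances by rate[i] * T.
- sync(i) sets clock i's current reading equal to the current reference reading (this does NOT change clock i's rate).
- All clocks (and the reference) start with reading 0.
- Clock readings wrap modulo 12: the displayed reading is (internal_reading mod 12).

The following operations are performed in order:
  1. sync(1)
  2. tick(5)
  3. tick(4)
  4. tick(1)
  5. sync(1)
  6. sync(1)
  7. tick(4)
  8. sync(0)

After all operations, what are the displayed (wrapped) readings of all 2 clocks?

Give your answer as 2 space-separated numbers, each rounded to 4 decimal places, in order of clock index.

After op 1 sync(1): ref=0.0000 raw=[0.0000 0.0000]
After op 2 tick(5): ref=5.0000 raw=[6.2500 6.0000]
After op 3 tick(4): ref=9.0000 raw=[11.2500 10.8000]
After op 4 tick(1): ref=10.0000 raw=[12.5000 12.0000]
After op 5 sync(1): ref=10.0000 raw=[12.5000 10.0000]
After op 6 sync(1): ref=10.0000 raw=[12.5000 10.0000]
After op 7 tick(4): ref=14.0000 raw=[17.5000 14.8000]
After op 8 sync(0): ref=14.0000 raw=[14.0000 14.8000]
Wrap final raw readings (mod 12): 14.0000 mod 12 = 2.0000; 14.8000 mod 12 = 2.8000

Answer: 2.0000 2.8000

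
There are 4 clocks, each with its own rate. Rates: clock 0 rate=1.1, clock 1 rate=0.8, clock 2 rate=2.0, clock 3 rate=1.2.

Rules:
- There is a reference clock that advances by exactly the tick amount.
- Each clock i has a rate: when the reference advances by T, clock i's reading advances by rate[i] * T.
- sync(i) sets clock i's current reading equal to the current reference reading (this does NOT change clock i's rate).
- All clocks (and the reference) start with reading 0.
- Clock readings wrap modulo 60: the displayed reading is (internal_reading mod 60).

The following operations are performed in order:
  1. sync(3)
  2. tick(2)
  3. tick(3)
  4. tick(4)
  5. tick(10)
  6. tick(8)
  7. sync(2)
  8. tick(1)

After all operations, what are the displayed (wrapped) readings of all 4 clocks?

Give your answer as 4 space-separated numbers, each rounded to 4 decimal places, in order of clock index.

Answer: 30.8000 22.4000 29.0000 33.6000

Derivation:
After op 1 sync(3): ref=0.0000 raw=[0.0000 0.0000 0.0000 0.0000]
After op 2 tick(2): ref=2.0000 raw=[2.2000 1.6000 4.0000 2.4000]
After op 3 tick(3): ref=5.0000 raw=[5.5000 4.0000 10.0000 6.0000]
After op 4 tick(4): ref=9.0000 raw=[9.9000 7.2000 18.0000 10.8000]
After op 5 tick(10): ref=19.0000 raw=[20.9000 15.2000 38.0000 22.8000]
After op 6 tick(8): ref=27.0000 raw=[29.7000 21.6000 54.0000 32.4000]
After op 7 sync(2): ref=27.0000 raw=[29.7000 21.6000 27.0000 32.4000]
After op 8 tick(1): ref=28.0000 raw=[30.8000 22.4000 29.0000 33.6000]
Wrap final raw readings (mod 60): 30.8000 mod 60 = 30.8000; 22.4000 mod 60 = 22.4000; 29.0000 mod 60 = 29.0000; 33.6000 mod 60 = 33.6000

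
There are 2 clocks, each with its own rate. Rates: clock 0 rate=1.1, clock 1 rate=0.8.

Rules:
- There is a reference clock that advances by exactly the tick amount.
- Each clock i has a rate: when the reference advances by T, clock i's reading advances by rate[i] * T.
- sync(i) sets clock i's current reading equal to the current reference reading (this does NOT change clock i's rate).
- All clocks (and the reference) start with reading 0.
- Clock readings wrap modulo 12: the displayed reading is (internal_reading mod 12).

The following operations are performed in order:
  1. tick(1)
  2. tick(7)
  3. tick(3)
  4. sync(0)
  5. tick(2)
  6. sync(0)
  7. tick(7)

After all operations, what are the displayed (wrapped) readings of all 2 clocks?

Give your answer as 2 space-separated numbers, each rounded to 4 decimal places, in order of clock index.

Answer: 8.7000 4.0000

Derivation:
After op 1 tick(1): ref=1.0000 raw=[1.1000 0.8000]
After op 2 tick(7): ref=8.0000 raw=[8.8000 6.4000]
After op 3 tick(3): ref=11.0000 raw=[12.1000 8.8000]
After op 4 sync(0): ref=11.0000 raw=[11.0000 8.8000]
After op 5 tick(2): ref=13.0000 raw=[13.2000 10.4000]
After op 6 sync(0): ref=13.0000 raw=[13.0000 10.4000]
After op 7 tick(7): ref=20.0000 raw=[20.7000 16.0000]
Wrap final raw readings (mod 12): 20.7000 mod 12 = 8.7000; 16.0000 mod 12 = 4.0000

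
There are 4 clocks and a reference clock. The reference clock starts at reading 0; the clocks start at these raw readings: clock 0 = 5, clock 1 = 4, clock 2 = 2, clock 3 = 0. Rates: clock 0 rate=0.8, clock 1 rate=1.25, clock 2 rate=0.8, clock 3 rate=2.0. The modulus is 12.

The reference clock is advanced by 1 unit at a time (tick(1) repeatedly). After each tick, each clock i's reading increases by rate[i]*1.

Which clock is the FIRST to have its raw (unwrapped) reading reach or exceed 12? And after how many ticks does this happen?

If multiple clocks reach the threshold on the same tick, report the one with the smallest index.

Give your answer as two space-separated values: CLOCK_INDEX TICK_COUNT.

Answer: 3 6

Derivation:
clock 0: start=5, rate=0.8, needs 12-5 = 7; ticks = ceil(7/0.8) = ceil(8.7500) = 9; reading at tick 9 = 5 + 0.8*9 = 12.2000
clock 1: start=4, rate=1.25, needs 12-4 = 8; ticks = ceil(8/1.25) = ceil(6.4000) = 7; reading at tick 7 = 4 + 1.25*7 = 12.7500
clock 2: start=2, rate=0.8, needs 12-2 = 10; ticks = ceil(10/0.8) = ceil(12.5000) = 13; reading at tick 13 = 2 + 0.8*13 = 12.4000
clock 3: start=0, rate=2.0, needs 12-0 = 12; ticks = ceil(12/2.0) = ceil(6.0000) = 6; reading at tick 6 = 0 + 2.0*6 = 12.0000
Minimum tick count = 6; winners = [3]; smallest index = 3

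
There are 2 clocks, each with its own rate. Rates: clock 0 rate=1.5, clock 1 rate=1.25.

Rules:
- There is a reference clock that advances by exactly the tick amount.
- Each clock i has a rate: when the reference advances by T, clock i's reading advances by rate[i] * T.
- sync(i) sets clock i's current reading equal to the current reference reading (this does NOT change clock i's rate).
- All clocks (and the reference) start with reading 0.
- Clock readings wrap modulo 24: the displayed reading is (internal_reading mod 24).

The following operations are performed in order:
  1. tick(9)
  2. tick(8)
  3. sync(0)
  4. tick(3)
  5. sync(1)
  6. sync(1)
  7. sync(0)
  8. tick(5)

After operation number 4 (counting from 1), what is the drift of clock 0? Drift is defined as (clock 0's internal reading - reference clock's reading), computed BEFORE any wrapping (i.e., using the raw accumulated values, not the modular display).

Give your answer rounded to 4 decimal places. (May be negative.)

After op 1 tick(9): ref=9.0000 raw=[13.5000 11.2500]
After op 2 tick(8): ref=17.0000 raw=[25.5000 21.2500]
After op 3 sync(0): ref=17.0000 raw=[17.0000 21.2500]
After op 4 tick(3): ref=20.0000 raw=[21.5000 25.0000]
Drift of clock 0 after op 4: 21.5000 - 20.0000 = 1.5000

Answer: 1.5000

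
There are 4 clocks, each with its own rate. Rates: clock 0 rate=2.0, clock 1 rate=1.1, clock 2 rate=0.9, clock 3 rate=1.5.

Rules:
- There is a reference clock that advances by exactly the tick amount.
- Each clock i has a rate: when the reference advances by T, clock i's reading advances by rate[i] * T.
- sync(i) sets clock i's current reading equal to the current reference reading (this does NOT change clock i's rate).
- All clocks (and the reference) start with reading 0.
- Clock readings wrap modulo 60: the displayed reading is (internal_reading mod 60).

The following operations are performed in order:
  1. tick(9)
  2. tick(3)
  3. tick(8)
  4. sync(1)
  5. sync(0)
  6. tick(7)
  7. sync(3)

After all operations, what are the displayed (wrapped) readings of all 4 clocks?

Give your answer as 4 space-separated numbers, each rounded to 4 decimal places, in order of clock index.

After op 1 tick(9): ref=9.0000 raw=[18.0000 9.9000 8.1000 13.5000]
After op 2 tick(3): ref=12.0000 raw=[24.0000 13.2000 10.8000 18.0000]
After op 3 tick(8): ref=20.0000 raw=[40.0000 22.0000 18.0000 30.0000]
After op 4 sync(1): ref=20.0000 raw=[40.0000 20.0000 18.0000 30.0000]
After op 5 sync(0): ref=20.0000 raw=[20.0000 20.0000 18.0000 30.0000]
After op 6 tick(7): ref=27.0000 raw=[34.0000 27.7000 24.3000 40.5000]
After op 7 sync(3): ref=27.0000 raw=[34.0000 27.7000 24.3000 27.0000]
Wrap final raw readings (mod 60): 34.0000 mod 60 = 34.0000; 27.7000 mod 60 = 27.7000; 24.3000 mod 60 = 24.3000; 27.0000 mod 60 = 27.0000

Answer: 34.0000 27.7000 24.3000 27.0000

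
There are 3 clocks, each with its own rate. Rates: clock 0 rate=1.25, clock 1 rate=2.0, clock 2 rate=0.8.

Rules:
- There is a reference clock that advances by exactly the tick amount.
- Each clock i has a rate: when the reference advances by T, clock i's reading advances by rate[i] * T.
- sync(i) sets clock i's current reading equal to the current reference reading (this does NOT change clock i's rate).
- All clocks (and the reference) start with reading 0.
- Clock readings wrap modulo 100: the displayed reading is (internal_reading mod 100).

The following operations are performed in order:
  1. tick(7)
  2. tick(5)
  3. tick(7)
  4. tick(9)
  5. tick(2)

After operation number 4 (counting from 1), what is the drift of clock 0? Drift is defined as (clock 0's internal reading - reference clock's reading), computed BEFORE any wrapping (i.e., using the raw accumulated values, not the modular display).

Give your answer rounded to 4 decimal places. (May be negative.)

After op 1 tick(7): ref=7.0000 raw=[8.7500 14.0000 5.6000]
After op 2 tick(5): ref=12.0000 raw=[15.0000 24.0000 9.6000]
After op 3 tick(7): ref=19.0000 raw=[23.7500 38.0000 15.2000]
After op 4 tick(9): ref=28.0000 raw=[35.0000 56.0000 22.4000]
Drift of clock 0 after op 4: 35.0000 - 28.0000 = 7.0000

Answer: 7.0000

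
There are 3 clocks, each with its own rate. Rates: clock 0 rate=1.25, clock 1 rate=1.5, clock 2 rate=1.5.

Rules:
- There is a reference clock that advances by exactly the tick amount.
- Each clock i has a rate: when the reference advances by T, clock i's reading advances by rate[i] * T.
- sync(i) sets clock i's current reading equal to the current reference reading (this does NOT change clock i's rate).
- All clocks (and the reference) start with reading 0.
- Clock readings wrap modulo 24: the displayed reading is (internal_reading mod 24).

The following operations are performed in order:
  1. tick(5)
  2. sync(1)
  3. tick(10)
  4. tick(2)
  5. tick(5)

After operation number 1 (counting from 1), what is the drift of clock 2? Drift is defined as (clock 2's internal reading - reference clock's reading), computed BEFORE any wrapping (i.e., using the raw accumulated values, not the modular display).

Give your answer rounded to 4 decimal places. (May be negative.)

After op 1 tick(5): ref=5.0000 raw=[6.2500 7.5000 7.5000]
Drift of clock 2 after op 1: 7.5000 - 5.0000 = 2.5000

Answer: 2.5000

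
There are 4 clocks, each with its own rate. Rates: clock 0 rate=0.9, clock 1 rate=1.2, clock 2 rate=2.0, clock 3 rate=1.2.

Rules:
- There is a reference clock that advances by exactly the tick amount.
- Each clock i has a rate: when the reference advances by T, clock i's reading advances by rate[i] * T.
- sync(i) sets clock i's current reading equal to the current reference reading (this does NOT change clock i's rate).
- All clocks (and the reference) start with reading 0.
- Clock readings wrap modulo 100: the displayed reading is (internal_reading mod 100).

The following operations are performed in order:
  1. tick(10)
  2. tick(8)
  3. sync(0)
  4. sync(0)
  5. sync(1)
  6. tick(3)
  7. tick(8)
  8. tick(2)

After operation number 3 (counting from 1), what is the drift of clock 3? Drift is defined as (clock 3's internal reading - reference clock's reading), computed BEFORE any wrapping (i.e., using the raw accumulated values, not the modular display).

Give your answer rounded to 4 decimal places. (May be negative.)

After op 1 tick(10): ref=10.0000 raw=[9.0000 12.0000 20.0000 12.0000]
After op 2 tick(8): ref=18.0000 raw=[16.2000 21.6000 36.0000 21.6000]
After op 3 sync(0): ref=18.0000 raw=[18.0000 21.6000 36.0000 21.6000]
Drift of clock 3 after op 3: 21.6000 - 18.0000 = 3.6000

Answer: 3.6000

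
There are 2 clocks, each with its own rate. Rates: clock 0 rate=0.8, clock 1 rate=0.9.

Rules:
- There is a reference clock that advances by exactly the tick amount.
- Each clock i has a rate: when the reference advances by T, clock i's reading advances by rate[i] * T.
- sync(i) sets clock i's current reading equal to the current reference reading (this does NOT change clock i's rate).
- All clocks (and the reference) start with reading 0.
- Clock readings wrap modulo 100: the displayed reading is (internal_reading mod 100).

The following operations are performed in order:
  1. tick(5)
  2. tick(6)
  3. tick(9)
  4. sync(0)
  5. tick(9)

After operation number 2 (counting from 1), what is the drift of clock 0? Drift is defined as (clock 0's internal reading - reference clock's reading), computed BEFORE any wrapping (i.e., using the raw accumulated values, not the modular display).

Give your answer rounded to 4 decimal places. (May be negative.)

Answer: -2.2000

Derivation:
After op 1 tick(5): ref=5.0000 raw=[4.0000 4.5000]
After op 2 tick(6): ref=11.0000 raw=[8.8000 9.9000]
Drift of clock 0 after op 2: 8.8000 - 11.0000 = -2.2000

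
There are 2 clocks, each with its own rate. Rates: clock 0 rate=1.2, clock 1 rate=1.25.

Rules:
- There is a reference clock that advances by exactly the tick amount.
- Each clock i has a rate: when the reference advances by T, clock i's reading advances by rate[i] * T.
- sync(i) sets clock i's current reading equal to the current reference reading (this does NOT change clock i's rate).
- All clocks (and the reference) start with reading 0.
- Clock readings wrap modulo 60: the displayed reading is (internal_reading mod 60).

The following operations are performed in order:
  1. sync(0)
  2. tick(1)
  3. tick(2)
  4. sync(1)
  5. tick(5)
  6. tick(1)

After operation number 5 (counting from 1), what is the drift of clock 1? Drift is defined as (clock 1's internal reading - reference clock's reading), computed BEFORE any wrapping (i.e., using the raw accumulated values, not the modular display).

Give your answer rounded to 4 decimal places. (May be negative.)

Answer: 1.2500

Derivation:
After op 1 sync(0): ref=0.0000 raw=[0.0000 0.0000]
After op 2 tick(1): ref=1.0000 raw=[1.2000 1.2500]
After op 3 tick(2): ref=3.0000 raw=[3.6000 3.7500]
After op 4 sync(1): ref=3.0000 raw=[3.6000 3.0000]
After op 5 tick(5): ref=8.0000 raw=[9.6000 9.2500]
Drift of clock 1 after op 5: 9.2500 - 8.0000 = 1.2500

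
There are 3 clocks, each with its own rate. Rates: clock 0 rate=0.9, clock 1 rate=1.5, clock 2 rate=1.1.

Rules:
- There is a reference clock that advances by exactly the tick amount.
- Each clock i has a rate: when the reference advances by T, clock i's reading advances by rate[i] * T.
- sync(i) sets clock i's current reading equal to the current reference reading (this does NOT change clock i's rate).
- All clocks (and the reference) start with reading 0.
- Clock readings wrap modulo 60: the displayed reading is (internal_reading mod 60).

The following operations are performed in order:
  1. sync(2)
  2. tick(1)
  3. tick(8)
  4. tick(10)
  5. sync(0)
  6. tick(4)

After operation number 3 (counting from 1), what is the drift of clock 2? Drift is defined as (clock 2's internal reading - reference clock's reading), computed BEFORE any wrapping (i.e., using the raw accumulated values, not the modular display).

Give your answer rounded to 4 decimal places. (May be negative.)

After op 1 sync(2): ref=0.0000 raw=[0.0000 0.0000 0.0000]
After op 2 tick(1): ref=1.0000 raw=[0.9000 1.5000 1.1000]
After op 3 tick(8): ref=9.0000 raw=[8.1000 13.5000 9.9000]
Drift of clock 2 after op 3: 9.9000 - 9.0000 = 0.9000

Answer: 0.9000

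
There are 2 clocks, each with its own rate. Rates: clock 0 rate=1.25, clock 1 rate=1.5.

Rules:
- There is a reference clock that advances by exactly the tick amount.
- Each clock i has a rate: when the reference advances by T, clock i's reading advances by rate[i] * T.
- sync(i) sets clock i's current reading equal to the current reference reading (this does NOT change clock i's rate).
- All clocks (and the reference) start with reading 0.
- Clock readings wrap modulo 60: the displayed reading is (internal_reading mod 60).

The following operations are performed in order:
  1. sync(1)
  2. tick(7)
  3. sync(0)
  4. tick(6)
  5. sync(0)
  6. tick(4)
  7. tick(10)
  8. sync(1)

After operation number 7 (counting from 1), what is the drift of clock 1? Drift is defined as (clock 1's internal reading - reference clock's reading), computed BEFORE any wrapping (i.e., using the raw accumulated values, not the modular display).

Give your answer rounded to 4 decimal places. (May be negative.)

After op 1 sync(1): ref=0.0000 raw=[0.0000 0.0000]
After op 2 tick(7): ref=7.0000 raw=[8.7500 10.5000]
After op 3 sync(0): ref=7.0000 raw=[7.0000 10.5000]
After op 4 tick(6): ref=13.0000 raw=[14.5000 19.5000]
After op 5 sync(0): ref=13.0000 raw=[13.0000 19.5000]
After op 6 tick(4): ref=17.0000 raw=[18.0000 25.5000]
After op 7 tick(10): ref=27.0000 raw=[30.5000 40.5000]
Drift of clock 1 after op 7: 40.5000 - 27.0000 = 13.5000

Answer: 13.5000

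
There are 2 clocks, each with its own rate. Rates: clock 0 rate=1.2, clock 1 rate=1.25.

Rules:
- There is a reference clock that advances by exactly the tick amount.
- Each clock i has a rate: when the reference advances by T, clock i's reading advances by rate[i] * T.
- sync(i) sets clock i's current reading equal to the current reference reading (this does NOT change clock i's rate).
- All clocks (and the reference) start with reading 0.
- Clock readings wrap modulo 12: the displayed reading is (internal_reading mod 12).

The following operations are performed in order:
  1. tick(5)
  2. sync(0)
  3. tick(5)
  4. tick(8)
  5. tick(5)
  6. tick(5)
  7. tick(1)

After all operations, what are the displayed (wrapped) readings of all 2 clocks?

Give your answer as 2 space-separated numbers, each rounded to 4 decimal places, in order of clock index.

Answer: 9.8000 0.2500

Derivation:
After op 1 tick(5): ref=5.0000 raw=[6.0000 6.2500]
After op 2 sync(0): ref=5.0000 raw=[5.0000 6.2500]
After op 3 tick(5): ref=10.0000 raw=[11.0000 12.5000]
After op 4 tick(8): ref=18.0000 raw=[20.6000 22.5000]
After op 5 tick(5): ref=23.0000 raw=[26.6000 28.7500]
After op 6 tick(5): ref=28.0000 raw=[32.6000 35.0000]
After op 7 tick(1): ref=29.0000 raw=[33.8000 36.2500]
Wrap final raw readings (mod 12): 33.8000 mod 12 = 9.8000; 36.2500 mod 12 = 0.2500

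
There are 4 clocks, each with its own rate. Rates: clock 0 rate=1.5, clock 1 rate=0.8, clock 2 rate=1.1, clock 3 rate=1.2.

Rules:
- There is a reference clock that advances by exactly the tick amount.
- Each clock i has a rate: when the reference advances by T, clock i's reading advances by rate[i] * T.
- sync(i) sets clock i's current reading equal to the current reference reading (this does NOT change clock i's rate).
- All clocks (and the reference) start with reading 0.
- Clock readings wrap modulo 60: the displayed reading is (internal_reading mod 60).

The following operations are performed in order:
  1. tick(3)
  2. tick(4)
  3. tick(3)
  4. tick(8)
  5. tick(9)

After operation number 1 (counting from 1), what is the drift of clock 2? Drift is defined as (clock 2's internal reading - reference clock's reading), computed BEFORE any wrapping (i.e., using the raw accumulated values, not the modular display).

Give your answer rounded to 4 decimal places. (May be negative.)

Answer: 0.3000

Derivation:
After op 1 tick(3): ref=3.0000 raw=[4.5000 2.4000 3.3000 3.6000]
Drift of clock 2 after op 1: 3.3000 - 3.0000 = 0.3000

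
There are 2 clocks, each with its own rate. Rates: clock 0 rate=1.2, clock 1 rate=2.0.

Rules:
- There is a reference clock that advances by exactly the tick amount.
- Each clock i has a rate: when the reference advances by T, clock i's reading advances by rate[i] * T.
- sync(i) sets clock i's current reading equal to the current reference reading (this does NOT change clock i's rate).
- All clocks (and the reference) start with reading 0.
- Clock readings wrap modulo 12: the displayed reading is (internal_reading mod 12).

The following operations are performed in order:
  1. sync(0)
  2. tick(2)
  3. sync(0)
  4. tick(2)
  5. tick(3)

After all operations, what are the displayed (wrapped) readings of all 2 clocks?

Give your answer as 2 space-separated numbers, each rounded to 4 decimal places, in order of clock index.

Answer: 8.0000 2.0000

Derivation:
After op 1 sync(0): ref=0.0000 raw=[0.0000 0.0000]
After op 2 tick(2): ref=2.0000 raw=[2.4000 4.0000]
After op 3 sync(0): ref=2.0000 raw=[2.0000 4.0000]
After op 4 tick(2): ref=4.0000 raw=[4.4000 8.0000]
After op 5 tick(3): ref=7.0000 raw=[8.0000 14.0000]
Wrap final raw readings (mod 12): 8.0000 mod 12 = 8.0000; 14.0000 mod 12 = 2.0000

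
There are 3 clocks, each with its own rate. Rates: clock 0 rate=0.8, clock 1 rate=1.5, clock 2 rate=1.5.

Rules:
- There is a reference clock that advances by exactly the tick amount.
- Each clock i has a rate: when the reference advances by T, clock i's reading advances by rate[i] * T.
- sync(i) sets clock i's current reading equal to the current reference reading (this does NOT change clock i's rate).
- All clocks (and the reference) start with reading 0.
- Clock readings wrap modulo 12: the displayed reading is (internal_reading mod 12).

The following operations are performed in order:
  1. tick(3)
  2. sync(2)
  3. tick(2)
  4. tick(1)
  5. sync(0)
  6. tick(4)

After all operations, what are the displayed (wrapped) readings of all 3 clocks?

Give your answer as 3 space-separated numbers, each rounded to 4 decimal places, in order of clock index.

Answer: 9.2000 3.0000 1.5000

Derivation:
After op 1 tick(3): ref=3.0000 raw=[2.4000 4.5000 4.5000]
After op 2 sync(2): ref=3.0000 raw=[2.4000 4.5000 3.0000]
After op 3 tick(2): ref=5.0000 raw=[4.0000 7.5000 6.0000]
After op 4 tick(1): ref=6.0000 raw=[4.8000 9.0000 7.5000]
After op 5 sync(0): ref=6.0000 raw=[6.0000 9.0000 7.5000]
After op 6 tick(4): ref=10.0000 raw=[9.2000 15.0000 13.5000]
Wrap final raw readings (mod 12): 9.2000 mod 12 = 9.2000; 15.0000 mod 12 = 3.0000; 13.5000 mod 12 = 1.5000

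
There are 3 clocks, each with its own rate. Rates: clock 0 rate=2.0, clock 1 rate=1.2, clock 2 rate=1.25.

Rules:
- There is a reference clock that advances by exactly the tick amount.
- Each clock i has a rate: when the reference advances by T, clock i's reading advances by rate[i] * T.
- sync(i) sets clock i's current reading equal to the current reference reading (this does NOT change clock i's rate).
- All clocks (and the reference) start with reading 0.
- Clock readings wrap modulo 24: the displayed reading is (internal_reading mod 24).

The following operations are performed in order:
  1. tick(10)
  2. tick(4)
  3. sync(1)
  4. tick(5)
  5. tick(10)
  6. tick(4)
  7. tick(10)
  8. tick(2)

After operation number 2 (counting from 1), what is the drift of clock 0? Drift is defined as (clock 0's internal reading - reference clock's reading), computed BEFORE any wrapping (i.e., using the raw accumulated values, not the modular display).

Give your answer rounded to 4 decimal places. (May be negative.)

Answer: 14.0000

Derivation:
After op 1 tick(10): ref=10.0000 raw=[20.0000 12.0000 12.5000]
After op 2 tick(4): ref=14.0000 raw=[28.0000 16.8000 17.5000]
Drift of clock 0 after op 2: 28.0000 - 14.0000 = 14.0000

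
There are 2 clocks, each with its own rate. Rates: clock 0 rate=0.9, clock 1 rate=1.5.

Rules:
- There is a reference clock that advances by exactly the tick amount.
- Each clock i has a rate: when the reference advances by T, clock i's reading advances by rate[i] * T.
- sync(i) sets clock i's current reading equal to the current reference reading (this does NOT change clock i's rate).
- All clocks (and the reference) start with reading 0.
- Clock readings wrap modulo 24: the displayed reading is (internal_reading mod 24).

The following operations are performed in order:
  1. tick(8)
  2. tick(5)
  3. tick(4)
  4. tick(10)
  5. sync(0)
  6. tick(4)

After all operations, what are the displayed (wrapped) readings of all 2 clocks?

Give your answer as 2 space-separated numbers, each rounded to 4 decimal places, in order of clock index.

Answer: 6.6000 22.5000

Derivation:
After op 1 tick(8): ref=8.0000 raw=[7.2000 12.0000]
After op 2 tick(5): ref=13.0000 raw=[11.7000 19.5000]
After op 3 tick(4): ref=17.0000 raw=[15.3000 25.5000]
After op 4 tick(10): ref=27.0000 raw=[24.3000 40.5000]
After op 5 sync(0): ref=27.0000 raw=[27.0000 40.5000]
After op 6 tick(4): ref=31.0000 raw=[30.6000 46.5000]
Wrap final raw readings (mod 24): 30.6000 mod 24 = 6.6000; 46.5000 mod 24 = 22.5000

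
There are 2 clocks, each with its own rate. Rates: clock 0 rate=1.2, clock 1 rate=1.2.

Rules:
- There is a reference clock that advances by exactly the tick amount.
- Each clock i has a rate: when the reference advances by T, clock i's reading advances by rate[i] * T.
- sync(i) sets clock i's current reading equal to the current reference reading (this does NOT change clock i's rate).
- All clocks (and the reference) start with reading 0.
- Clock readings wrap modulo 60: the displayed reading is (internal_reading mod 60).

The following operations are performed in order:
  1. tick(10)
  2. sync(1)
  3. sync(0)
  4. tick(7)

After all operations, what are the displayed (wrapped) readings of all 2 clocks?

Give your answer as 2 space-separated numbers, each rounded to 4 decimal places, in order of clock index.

Answer: 18.4000 18.4000

Derivation:
After op 1 tick(10): ref=10.0000 raw=[12.0000 12.0000]
After op 2 sync(1): ref=10.0000 raw=[12.0000 10.0000]
After op 3 sync(0): ref=10.0000 raw=[10.0000 10.0000]
After op 4 tick(7): ref=17.0000 raw=[18.4000 18.4000]
Wrap final raw readings (mod 60): 18.4000 mod 60 = 18.4000; 18.4000 mod 60 = 18.4000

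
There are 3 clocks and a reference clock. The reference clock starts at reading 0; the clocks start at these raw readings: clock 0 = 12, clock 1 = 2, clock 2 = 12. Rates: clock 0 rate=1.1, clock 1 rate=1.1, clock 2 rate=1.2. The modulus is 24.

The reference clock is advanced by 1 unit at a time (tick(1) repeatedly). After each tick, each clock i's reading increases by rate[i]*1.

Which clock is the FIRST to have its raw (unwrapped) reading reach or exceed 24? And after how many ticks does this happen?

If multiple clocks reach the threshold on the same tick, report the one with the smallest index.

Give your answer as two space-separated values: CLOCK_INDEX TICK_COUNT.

clock 0: start=12, rate=1.1, needs 24-12 = 12; ticks = ceil(12/1.1) = ceil(10.9091) = 11; reading at tick 11 = 12 + 1.1*11 = 24.1000
clock 1: start=2, rate=1.1, needs 24-2 = 22; ticks = ceil(22/1.1) = ceil(20.0000) = 20; reading at tick 20 = 2 + 1.1*20 = 24.0000
clock 2: start=12, rate=1.2, needs 24-12 = 12; ticks = ceil(12/1.2) = ceil(10.0000) = 10; reading at tick 10 = 12 + 1.2*10 = 24.0000
Minimum tick count = 10; winners = [2]; smallest index = 2

Answer: 2 10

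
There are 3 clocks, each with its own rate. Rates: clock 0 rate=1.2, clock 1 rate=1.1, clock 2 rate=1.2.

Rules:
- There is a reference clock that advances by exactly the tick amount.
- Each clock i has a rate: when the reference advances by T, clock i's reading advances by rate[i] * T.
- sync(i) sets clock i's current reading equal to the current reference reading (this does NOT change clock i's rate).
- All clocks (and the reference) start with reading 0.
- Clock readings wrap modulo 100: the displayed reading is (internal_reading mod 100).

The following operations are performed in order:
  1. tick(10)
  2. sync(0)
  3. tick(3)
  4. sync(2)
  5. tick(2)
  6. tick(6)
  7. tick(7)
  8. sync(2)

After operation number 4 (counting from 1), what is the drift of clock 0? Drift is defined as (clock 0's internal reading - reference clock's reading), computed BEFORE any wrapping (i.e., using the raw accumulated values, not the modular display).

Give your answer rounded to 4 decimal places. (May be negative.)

After op 1 tick(10): ref=10.0000 raw=[12.0000 11.0000 12.0000]
After op 2 sync(0): ref=10.0000 raw=[10.0000 11.0000 12.0000]
After op 3 tick(3): ref=13.0000 raw=[13.6000 14.3000 15.6000]
After op 4 sync(2): ref=13.0000 raw=[13.6000 14.3000 13.0000]
Drift of clock 0 after op 4: 13.6000 - 13.0000 = 0.6000

Answer: 0.6000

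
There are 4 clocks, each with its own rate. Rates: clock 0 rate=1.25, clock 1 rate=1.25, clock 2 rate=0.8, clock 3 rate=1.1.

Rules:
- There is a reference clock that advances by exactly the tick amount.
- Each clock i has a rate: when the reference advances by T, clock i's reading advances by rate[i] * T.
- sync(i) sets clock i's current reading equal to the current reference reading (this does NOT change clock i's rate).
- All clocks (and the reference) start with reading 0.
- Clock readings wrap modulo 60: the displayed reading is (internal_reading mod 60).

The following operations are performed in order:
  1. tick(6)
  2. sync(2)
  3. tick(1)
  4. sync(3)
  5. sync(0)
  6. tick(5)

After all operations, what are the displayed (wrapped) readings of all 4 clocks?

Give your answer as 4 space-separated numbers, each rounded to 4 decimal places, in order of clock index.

Answer: 13.2500 15.0000 10.8000 12.5000

Derivation:
After op 1 tick(6): ref=6.0000 raw=[7.5000 7.5000 4.8000 6.6000]
After op 2 sync(2): ref=6.0000 raw=[7.5000 7.5000 6.0000 6.6000]
After op 3 tick(1): ref=7.0000 raw=[8.7500 8.7500 6.8000 7.7000]
After op 4 sync(3): ref=7.0000 raw=[8.7500 8.7500 6.8000 7.0000]
After op 5 sync(0): ref=7.0000 raw=[7.0000 8.7500 6.8000 7.0000]
After op 6 tick(5): ref=12.0000 raw=[13.2500 15.0000 10.8000 12.5000]
Wrap final raw readings (mod 60): 13.2500 mod 60 = 13.2500; 15.0000 mod 60 = 15.0000; 10.8000 mod 60 = 10.8000; 12.5000 mod 60 = 12.5000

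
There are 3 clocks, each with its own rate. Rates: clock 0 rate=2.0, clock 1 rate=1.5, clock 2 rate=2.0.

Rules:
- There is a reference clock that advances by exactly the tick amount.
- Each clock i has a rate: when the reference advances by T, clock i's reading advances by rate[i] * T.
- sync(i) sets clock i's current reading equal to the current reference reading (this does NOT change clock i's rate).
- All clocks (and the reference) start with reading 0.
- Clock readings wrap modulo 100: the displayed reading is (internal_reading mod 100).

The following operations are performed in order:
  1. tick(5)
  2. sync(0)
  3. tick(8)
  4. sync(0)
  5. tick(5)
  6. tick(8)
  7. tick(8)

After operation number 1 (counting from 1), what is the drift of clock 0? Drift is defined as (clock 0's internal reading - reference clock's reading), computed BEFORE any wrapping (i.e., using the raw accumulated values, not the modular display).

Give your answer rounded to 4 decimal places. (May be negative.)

After op 1 tick(5): ref=5.0000 raw=[10.0000 7.5000 10.0000]
Drift of clock 0 after op 1: 10.0000 - 5.0000 = 5.0000

Answer: 5.0000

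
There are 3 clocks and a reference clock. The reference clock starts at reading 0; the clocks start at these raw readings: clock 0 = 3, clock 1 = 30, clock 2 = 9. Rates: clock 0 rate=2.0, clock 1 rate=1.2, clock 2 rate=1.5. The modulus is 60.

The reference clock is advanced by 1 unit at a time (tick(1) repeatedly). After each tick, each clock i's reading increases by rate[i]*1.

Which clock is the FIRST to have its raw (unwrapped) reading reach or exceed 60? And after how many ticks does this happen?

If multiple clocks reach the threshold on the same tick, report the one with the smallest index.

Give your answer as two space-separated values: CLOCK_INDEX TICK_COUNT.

Answer: 1 25

Derivation:
clock 0: start=3, rate=2.0, needs 60-3 = 57; ticks = ceil(57/2.0) = ceil(28.5000) = 29; reading at tick 29 = 3 + 2.0*29 = 61.0000
clock 1: start=30, rate=1.2, needs 60-30 = 30; ticks = ceil(30/1.2) = ceil(25.0000) = 25; reading at tick 25 = 30 + 1.2*25 = 60.0000
clock 2: start=9, rate=1.5, needs 60-9 = 51; ticks = ceil(51/1.5) = ceil(34.0000) = 34; reading at tick 34 = 9 + 1.5*34 = 60.0000
Minimum tick count = 25; winners = [1]; smallest index = 1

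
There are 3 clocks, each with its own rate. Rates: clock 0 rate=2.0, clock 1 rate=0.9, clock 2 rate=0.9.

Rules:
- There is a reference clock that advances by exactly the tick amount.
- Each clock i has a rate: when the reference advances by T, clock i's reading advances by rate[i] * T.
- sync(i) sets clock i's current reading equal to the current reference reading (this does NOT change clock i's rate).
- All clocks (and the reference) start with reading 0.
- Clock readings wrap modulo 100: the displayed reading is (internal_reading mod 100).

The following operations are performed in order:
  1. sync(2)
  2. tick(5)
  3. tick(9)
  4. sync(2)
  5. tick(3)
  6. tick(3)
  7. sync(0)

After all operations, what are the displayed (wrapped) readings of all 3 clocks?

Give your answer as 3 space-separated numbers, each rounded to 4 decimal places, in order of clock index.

After op 1 sync(2): ref=0.0000 raw=[0.0000 0.0000 0.0000]
After op 2 tick(5): ref=5.0000 raw=[10.0000 4.5000 4.5000]
After op 3 tick(9): ref=14.0000 raw=[28.0000 12.6000 12.6000]
After op 4 sync(2): ref=14.0000 raw=[28.0000 12.6000 14.0000]
After op 5 tick(3): ref=17.0000 raw=[34.0000 15.3000 16.7000]
After op 6 tick(3): ref=20.0000 raw=[40.0000 18.0000 19.4000]
After op 7 sync(0): ref=20.0000 raw=[20.0000 18.0000 19.4000]
Wrap final raw readings (mod 100): 20.0000 mod 100 = 20.0000; 18.0000 mod 100 = 18.0000; 19.4000 mod 100 = 19.4000

Answer: 20.0000 18.0000 19.4000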